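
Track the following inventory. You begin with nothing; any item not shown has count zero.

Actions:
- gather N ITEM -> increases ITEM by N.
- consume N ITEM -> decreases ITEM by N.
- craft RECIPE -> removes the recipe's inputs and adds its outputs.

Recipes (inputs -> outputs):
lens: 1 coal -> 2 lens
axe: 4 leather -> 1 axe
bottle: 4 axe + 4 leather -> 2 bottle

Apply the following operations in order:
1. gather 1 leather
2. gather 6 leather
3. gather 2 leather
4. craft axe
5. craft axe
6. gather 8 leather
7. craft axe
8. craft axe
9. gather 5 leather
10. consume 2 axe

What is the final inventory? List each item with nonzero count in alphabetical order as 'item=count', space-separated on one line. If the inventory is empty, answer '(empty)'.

Answer: axe=2 leather=6

Derivation:
After 1 (gather 1 leather): leather=1
After 2 (gather 6 leather): leather=7
After 3 (gather 2 leather): leather=9
After 4 (craft axe): axe=1 leather=5
After 5 (craft axe): axe=2 leather=1
After 6 (gather 8 leather): axe=2 leather=9
After 7 (craft axe): axe=3 leather=5
After 8 (craft axe): axe=4 leather=1
After 9 (gather 5 leather): axe=4 leather=6
After 10 (consume 2 axe): axe=2 leather=6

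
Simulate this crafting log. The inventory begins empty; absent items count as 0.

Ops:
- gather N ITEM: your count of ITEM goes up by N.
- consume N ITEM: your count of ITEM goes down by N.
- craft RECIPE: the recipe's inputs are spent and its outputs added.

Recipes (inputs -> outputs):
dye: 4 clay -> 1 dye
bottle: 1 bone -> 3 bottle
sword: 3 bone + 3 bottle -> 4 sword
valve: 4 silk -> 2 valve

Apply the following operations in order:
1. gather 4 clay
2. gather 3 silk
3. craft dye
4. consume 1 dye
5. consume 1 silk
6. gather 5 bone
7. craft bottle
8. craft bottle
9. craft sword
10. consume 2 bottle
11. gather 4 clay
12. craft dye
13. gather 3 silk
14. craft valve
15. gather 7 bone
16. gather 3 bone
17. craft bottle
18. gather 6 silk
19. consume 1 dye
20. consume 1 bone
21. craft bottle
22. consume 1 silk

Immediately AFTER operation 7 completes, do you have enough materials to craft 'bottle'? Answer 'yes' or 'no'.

Answer: yes

Derivation:
After 1 (gather 4 clay): clay=4
After 2 (gather 3 silk): clay=4 silk=3
After 3 (craft dye): dye=1 silk=3
After 4 (consume 1 dye): silk=3
After 5 (consume 1 silk): silk=2
After 6 (gather 5 bone): bone=5 silk=2
After 7 (craft bottle): bone=4 bottle=3 silk=2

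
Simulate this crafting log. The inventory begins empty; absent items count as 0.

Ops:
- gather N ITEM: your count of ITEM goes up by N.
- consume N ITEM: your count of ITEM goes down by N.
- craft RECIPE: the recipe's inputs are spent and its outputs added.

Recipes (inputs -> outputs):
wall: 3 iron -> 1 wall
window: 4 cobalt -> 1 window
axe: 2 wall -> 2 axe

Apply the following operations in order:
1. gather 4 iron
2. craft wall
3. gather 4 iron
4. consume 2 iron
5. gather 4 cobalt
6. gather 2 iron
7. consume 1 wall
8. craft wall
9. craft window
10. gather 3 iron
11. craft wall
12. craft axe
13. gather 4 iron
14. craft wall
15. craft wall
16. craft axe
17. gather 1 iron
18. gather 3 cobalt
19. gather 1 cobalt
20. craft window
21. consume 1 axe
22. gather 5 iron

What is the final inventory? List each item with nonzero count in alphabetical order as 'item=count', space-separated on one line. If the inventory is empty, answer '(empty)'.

After 1 (gather 4 iron): iron=4
After 2 (craft wall): iron=1 wall=1
After 3 (gather 4 iron): iron=5 wall=1
After 4 (consume 2 iron): iron=3 wall=1
After 5 (gather 4 cobalt): cobalt=4 iron=3 wall=1
After 6 (gather 2 iron): cobalt=4 iron=5 wall=1
After 7 (consume 1 wall): cobalt=4 iron=5
After 8 (craft wall): cobalt=4 iron=2 wall=1
After 9 (craft window): iron=2 wall=1 window=1
After 10 (gather 3 iron): iron=5 wall=1 window=1
After 11 (craft wall): iron=2 wall=2 window=1
After 12 (craft axe): axe=2 iron=2 window=1
After 13 (gather 4 iron): axe=2 iron=6 window=1
After 14 (craft wall): axe=2 iron=3 wall=1 window=1
After 15 (craft wall): axe=2 wall=2 window=1
After 16 (craft axe): axe=4 window=1
After 17 (gather 1 iron): axe=4 iron=1 window=1
After 18 (gather 3 cobalt): axe=4 cobalt=3 iron=1 window=1
After 19 (gather 1 cobalt): axe=4 cobalt=4 iron=1 window=1
After 20 (craft window): axe=4 iron=1 window=2
After 21 (consume 1 axe): axe=3 iron=1 window=2
After 22 (gather 5 iron): axe=3 iron=6 window=2

Answer: axe=3 iron=6 window=2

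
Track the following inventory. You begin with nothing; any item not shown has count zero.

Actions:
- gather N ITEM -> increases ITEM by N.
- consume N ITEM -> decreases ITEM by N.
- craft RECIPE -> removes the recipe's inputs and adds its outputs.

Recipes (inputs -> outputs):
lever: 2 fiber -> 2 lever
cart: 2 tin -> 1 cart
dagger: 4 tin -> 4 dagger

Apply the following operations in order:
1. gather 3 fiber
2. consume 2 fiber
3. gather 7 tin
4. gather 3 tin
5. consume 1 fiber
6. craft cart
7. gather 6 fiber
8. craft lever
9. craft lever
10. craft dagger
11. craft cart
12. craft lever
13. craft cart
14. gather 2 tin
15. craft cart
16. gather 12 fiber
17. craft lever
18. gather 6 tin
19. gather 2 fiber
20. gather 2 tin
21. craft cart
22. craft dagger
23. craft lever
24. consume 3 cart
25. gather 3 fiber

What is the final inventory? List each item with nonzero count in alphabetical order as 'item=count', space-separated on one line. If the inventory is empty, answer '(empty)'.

After 1 (gather 3 fiber): fiber=3
After 2 (consume 2 fiber): fiber=1
After 3 (gather 7 tin): fiber=1 tin=7
After 4 (gather 3 tin): fiber=1 tin=10
After 5 (consume 1 fiber): tin=10
After 6 (craft cart): cart=1 tin=8
After 7 (gather 6 fiber): cart=1 fiber=6 tin=8
After 8 (craft lever): cart=1 fiber=4 lever=2 tin=8
After 9 (craft lever): cart=1 fiber=2 lever=4 tin=8
After 10 (craft dagger): cart=1 dagger=4 fiber=2 lever=4 tin=4
After 11 (craft cart): cart=2 dagger=4 fiber=2 lever=4 tin=2
After 12 (craft lever): cart=2 dagger=4 lever=6 tin=2
After 13 (craft cart): cart=3 dagger=4 lever=6
After 14 (gather 2 tin): cart=3 dagger=4 lever=6 tin=2
After 15 (craft cart): cart=4 dagger=4 lever=6
After 16 (gather 12 fiber): cart=4 dagger=4 fiber=12 lever=6
After 17 (craft lever): cart=4 dagger=4 fiber=10 lever=8
After 18 (gather 6 tin): cart=4 dagger=4 fiber=10 lever=8 tin=6
After 19 (gather 2 fiber): cart=4 dagger=4 fiber=12 lever=8 tin=6
After 20 (gather 2 tin): cart=4 dagger=4 fiber=12 lever=8 tin=8
After 21 (craft cart): cart=5 dagger=4 fiber=12 lever=8 tin=6
After 22 (craft dagger): cart=5 dagger=8 fiber=12 lever=8 tin=2
After 23 (craft lever): cart=5 dagger=8 fiber=10 lever=10 tin=2
After 24 (consume 3 cart): cart=2 dagger=8 fiber=10 lever=10 tin=2
After 25 (gather 3 fiber): cart=2 dagger=8 fiber=13 lever=10 tin=2

Answer: cart=2 dagger=8 fiber=13 lever=10 tin=2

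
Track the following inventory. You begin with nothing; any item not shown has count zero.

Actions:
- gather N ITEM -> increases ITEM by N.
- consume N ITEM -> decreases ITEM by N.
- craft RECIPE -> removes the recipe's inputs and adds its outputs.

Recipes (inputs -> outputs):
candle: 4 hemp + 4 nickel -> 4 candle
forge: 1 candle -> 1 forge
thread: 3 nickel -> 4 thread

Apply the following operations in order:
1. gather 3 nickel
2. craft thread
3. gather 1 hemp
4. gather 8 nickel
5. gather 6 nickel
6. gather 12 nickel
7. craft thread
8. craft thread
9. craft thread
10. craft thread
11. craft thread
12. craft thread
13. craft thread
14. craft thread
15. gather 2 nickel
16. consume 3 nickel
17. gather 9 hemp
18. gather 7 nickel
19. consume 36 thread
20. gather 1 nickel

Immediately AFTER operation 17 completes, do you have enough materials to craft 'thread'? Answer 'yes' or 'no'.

Answer: no

Derivation:
After 1 (gather 3 nickel): nickel=3
After 2 (craft thread): thread=4
After 3 (gather 1 hemp): hemp=1 thread=4
After 4 (gather 8 nickel): hemp=1 nickel=8 thread=4
After 5 (gather 6 nickel): hemp=1 nickel=14 thread=4
After 6 (gather 12 nickel): hemp=1 nickel=26 thread=4
After 7 (craft thread): hemp=1 nickel=23 thread=8
After 8 (craft thread): hemp=1 nickel=20 thread=12
After 9 (craft thread): hemp=1 nickel=17 thread=16
After 10 (craft thread): hemp=1 nickel=14 thread=20
After 11 (craft thread): hemp=1 nickel=11 thread=24
After 12 (craft thread): hemp=1 nickel=8 thread=28
After 13 (craft thread): hemp=1 nickel=5 thread=32
After 14 (craft thread): hemp=1 nickel=2 thread=36
After 15 (gather 2 nickel): hemp=1 nickel=4 thread=36
After 16 (consume 3 nickel): hemp=1 nickel=1 thread=36
After 17 (gather 9 hemp): hemp=10 nickel=1 thread=36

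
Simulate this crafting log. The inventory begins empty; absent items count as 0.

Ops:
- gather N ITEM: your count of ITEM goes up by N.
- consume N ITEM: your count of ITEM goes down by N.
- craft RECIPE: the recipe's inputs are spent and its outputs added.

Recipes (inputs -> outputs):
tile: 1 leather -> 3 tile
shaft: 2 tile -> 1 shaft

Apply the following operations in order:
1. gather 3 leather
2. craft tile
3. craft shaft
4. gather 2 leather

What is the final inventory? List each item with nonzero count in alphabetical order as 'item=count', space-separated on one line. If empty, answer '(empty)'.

After 1 (gather 3 leather): leather=3
After 2 (craft tile): leather=2 tile=3
After 3 (craft shaft): leather=2 shaft=1 tile=1
After 4 (gather 2 leather): leather=4 shaft=1 tile=1

Answer: leather=4 shaft=1 tile=1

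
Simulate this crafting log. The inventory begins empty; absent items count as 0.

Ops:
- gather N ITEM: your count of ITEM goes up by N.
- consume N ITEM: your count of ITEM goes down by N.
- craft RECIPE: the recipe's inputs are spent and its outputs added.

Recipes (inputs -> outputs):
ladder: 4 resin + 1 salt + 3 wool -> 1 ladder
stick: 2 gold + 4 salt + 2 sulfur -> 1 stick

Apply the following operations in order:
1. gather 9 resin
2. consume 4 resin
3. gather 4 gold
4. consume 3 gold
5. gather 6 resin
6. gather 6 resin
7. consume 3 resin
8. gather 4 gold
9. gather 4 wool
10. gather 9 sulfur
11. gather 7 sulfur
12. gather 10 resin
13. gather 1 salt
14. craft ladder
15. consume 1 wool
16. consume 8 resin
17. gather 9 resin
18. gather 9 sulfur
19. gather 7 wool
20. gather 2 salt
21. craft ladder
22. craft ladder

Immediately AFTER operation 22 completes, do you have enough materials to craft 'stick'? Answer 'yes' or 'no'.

After 1 (gather 9 resin): resin=9
After 2 (consume 4 resin): resin=5
After 3 (gather 4 gold): gold=4 resin=5
After 4 (consume 3 gold): gold=1 resin=5
After 5 (gather 6 resin): gold=1 resin=11
After 6 (gather 6 resin): gold=1 resin=17
After 7 (consume 3 resin): gold=1 resin=14
After 8 (gather 4 gold): gold=5 resin=14
After 9 (gather 4 wool): gold=5 resin=14 wool=4
After 10 (gather 9 sulfur): gold=5 resin=14 sulfur=9 wool=4
After 11 (gather 7 sulfur): gold=5 resin=14 sulfur=16 wool=4
After 12 (gather 10 resin): gold=5 resin=24 sulfur=16 wool=4
After 13 (gather 1 salt): gold=5 resin=24 salt=1 sulfur=16 wool=4
After 14 (craft ladder): gold=5 ladder=1 resin=20 sulfur=16 wool=1
After 15 (consume 1 wool): gold=5 ladder=1 resin=20 sulfur=16
After 16 (consume 8 resin): gold=5 ladder=1 resin=12 sulfur=16
After 17 (gather 9 resin): gold=5 ladder=1 resin=21 sulfur=16
After 18 (gather 9 sulfur): gold=5 ladder=1 resin=21 sulfur=25
After 19 (gather 7 wool): gold=5 ladder=1 resin=21 sulfur=25 wool=7
After 20 (gather 2 salt): gold=5 ladder=1 resin=21 salt=2 sulfur=25 wool=7
After 21 (craft ladder): gold=5 ladder=2 resin=17 salt=1 sulfur=25 wool=4
After 22 (craft ladder): gold=5 ladder=3 resin=13 sulfur=25 wool=1

Answer: no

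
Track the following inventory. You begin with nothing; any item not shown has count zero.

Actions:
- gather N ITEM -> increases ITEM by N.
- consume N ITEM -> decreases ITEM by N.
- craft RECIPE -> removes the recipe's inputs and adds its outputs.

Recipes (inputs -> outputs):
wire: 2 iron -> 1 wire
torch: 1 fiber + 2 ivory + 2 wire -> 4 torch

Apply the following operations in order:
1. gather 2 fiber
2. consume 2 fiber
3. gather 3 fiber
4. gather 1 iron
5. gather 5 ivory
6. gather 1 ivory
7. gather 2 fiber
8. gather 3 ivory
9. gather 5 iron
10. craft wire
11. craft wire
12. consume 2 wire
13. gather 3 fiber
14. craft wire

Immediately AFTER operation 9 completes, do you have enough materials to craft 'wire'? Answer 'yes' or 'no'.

Answer: yes

Derivation:
After 1 (gather 2 fiber): fiber=2
After 2 (consume 2 fiber): (empty)
After 3 (gather 3 fiber): fiber=3
After 4 (gather 1 iron): fiber=3 iron=1
After 5 (gather 5 ivory): fiber=3 iron=1 ivory=5
After 6 (gather 1 ivory): fiber=3 iron=1 ivory=6
After 7 (gather 2 fiber): fiber=5 iron=1 ivory=6
After 8 (gather 3 ivory): fiber=5 iron=1 ivory=9
After 9 (gather 5 iron): fiber=5 iron=6 ivory=9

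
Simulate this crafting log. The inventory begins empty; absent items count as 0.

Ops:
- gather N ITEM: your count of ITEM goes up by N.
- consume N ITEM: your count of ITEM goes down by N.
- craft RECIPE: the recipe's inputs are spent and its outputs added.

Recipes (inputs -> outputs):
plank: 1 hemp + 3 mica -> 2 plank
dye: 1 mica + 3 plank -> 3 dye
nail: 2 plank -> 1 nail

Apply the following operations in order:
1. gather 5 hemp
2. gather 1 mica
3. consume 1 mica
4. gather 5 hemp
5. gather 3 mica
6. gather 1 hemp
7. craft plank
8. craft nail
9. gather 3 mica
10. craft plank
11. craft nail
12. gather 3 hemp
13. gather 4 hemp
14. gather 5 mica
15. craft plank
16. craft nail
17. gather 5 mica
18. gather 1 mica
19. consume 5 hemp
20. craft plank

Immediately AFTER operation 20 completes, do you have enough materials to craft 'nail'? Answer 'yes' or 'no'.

After 1 (gather 5 hemp): hemp=5
After 2 (gather 1 mica): hemp=5 mica=1
After 3 (consume 1 mica): hemp=5
After 4 (gather 5 hemp): hemp=10
After 5 (gather 3 mica): hemp=10 mica=3
After 6 (gather 1 hemp): hemp=11 mica=3
After 7 (craft plank): hemp=10 plank=2
After 8 (craft nail): hemp=10 nail=1
After 9 (gather 3 mica): hemp=10 mica=3 nail=1
After 10 (craft plank): hemp=9 nail=1 plank=2
After 11 (craft nail): hemp=9 nail=2
After 12 (gather 3 hemp): hemp=12 nail=2
After 13 (gather 4 hemp): hemp=16 nail=2
After 14 (gather 5 mica): hemp=16 mica=5 nail=2
After 15 (craft plank): hemp=15 mica=2 nail=2 plank=2
After 16 (craft nail): hemp=15 mica=2 nail=3
After 17 (gather 5 mica): hemp=15 mica=7 nail=3
After 18 (gather 1 mica): hemp=15 mica=8 nail=3
After 19 (consume 5 hemp): hemp=10 mica=8 nail=3
After 20 (craft plank): hemp=9 mica=5 nail=3 plank=2

Answer: yes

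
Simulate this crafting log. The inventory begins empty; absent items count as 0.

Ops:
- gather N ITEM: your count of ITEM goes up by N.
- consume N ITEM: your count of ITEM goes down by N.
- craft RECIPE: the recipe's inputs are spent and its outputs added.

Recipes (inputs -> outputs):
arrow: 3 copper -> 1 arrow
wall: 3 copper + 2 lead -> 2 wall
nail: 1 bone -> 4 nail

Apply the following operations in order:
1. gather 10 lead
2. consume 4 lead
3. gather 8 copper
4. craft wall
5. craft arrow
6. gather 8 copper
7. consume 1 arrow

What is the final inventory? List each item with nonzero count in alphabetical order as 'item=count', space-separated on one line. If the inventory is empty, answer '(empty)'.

Answer: copper=10 lead=4 wall=2

Derivation:
After 1 (gather 10 lead): lead=10
After 2 (consume 4 lead): lead=6
After 3 (gather 8 copper): copper=8 lead=6
After 4 (craft wall): copper=5 lead=4 wall=2
After 5 (craft arrow): arrow=1 copper=2 lead=4 wall=2
After 6 (gather 8 copper): arrow=1 copper=10 lead=4 wall=2
After 7 (consume 1 arrow): copper=10 lead=4 wall=2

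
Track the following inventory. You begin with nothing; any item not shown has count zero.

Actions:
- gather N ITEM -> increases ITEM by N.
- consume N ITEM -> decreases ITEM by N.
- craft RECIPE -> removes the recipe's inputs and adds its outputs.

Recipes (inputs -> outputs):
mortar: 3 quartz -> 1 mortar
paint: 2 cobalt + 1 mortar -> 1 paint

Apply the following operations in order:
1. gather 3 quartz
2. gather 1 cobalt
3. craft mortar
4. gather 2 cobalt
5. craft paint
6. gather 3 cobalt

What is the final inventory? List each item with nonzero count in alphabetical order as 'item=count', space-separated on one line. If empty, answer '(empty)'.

After 1 (gather 3 quartz): quartz=3
After 2 (gather 1 cobalt): cobalt=1 quartz=3
After 3 (craft mortar): cobalt=1 mortar=1
After 4 (gather 2 cobalt): cobalt=3 mortar=1
After 5 (craft paint): cobalt=1 paint=1
After 6 (gather 3 cobalt): cobalt=4 paint=1

Answer: cobalt=4 paint=1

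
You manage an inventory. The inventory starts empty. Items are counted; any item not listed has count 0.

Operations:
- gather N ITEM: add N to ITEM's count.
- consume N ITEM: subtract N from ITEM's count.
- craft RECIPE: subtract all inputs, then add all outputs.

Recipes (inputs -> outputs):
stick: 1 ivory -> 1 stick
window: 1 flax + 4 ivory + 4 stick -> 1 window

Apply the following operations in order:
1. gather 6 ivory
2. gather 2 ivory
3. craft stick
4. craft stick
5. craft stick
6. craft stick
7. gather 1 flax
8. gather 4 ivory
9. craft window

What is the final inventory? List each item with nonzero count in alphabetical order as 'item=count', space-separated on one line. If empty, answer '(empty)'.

After 1 (gather 6 ivory): ivory=6
After 2 (gather 2 ivory): ivory=8
After 3 (craft stick): ivory=7 stick=1
After 4 (craft stick): ivory=6 stick=2
After 5 (craft stick): ivory=5 stick=3
After 6 (craft stick): ivory=4 stick=4
After 7 (gather 1 flax): flax=1 ivory=4 stick=4
After 8 (gather 4 ivory): flax=1 ivory=8 stick=4
After 9 (craft window): ivory=4 window=1

Answer: ivory=4 window=1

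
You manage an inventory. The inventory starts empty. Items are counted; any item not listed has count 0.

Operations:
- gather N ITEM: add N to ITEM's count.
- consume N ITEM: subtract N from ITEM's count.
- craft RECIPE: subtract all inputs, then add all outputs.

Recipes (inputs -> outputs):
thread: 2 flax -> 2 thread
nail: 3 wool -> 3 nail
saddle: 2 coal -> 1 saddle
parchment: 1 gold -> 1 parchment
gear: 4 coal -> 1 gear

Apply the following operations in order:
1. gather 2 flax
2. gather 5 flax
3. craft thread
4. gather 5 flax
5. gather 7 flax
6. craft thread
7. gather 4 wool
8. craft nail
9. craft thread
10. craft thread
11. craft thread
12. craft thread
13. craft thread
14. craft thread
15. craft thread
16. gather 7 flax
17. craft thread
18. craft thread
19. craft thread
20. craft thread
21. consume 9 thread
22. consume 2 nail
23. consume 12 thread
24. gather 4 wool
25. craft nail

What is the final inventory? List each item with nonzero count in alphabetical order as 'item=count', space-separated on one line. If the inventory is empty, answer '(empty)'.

After 1 (gather 2 flax): flax=2
After 2 (gather 5 flax): flax=7
After 3 (craft thread): flax=5 thread=2
After 4 (gather 5 flax): flax=10 thread=2
After 5 (gather 7 flax): flax=17 thread=2
After 6 (craft thread): flax=15 thread=4
After 7 (gather 4 wool): flax=15 thread=4 wool=4
After 8 (craft nail): flax=15 nail=3 thread=4 wool=1
After 9 (craft thread): flax=13 nail=3 thread=6 wool=1
After 10 (craft thread): flax=11 nail=3 thread=8 wool=1
After 11 (craft thread): flax=9 nail=3 thread=10 wool=1
After 12 (craft thread): flax=7 nail=3 thread=12 wool=1
After 13 (craft thread): flax=5 nail=3 thread=14 wool=1
After 14 (craft thread): flax=3 nail=3 thread=16 wool=1
After 15 (craft thread): flax=1 nail=3 thread=18 wool=1
After 16 (gather 7 flax): flax=8 nail=3 thread=18 wool=1
After 17 (craft thread): flax=6 nail=3 thread=20 wool=1
After 18 (craft thread): flax=4 nail=3 thread=22 wool=1
After 19 (craft thread): flax=2 nail=3 thread=24 wool=1
After 20 (craft thread): nail=3 thread=26 wool=1
After 21 (consume 9 thread): nail=3 thread=17 wool=1
After 22 (consume 2 nail): nail=1 thread=17 wool=1
After 23 (consume 12 thread): nail=1 thread=5 wool=1
After 24 (gather 4 wool): nail=1 thread=5 wool=5
After 25 (craft nail): nail=4 thread=5 wool=2

Answer: nail=4 thread=5 wool=2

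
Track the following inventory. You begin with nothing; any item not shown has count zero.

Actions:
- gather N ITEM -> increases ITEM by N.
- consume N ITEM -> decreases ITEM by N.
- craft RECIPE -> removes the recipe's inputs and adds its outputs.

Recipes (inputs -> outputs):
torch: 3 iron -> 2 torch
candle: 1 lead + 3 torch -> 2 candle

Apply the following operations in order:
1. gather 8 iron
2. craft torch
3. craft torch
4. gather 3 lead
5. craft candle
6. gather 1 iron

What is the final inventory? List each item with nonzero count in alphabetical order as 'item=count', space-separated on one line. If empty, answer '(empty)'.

Answer: candle=2 iron=3 lead=2 torch=1

Derivation:
After 1 (gather 8 iron): iron=8
After 2 (craft torch): iron=5 torch=2
After 3 (craft torch): iron=2 torch=4
After 4 (gather 3 lead): iron=2 lead=3 torch=4
After 5 (craft candle): candle=2 iron=2 lead=2 torch=1
After 6 (gather 1 iron): candle=2 iron=3 lead=2 torch=1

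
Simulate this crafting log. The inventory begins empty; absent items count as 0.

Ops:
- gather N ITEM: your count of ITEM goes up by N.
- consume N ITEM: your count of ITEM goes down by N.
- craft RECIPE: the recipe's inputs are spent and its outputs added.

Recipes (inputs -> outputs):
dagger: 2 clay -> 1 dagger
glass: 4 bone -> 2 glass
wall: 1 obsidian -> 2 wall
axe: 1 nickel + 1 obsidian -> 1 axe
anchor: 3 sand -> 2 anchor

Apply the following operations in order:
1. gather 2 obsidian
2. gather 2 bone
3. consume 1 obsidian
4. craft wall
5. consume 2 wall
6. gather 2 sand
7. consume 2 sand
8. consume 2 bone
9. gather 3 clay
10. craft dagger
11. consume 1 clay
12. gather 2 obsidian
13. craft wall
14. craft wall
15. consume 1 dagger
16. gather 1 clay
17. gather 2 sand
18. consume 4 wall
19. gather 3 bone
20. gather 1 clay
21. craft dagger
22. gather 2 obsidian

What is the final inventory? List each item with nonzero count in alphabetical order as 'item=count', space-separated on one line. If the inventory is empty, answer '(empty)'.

After 1 (gather 2 obsidian): obsidian=2
After 2 (gather 2 bone): bone=2 obsidian=2
After 3 (consume 1 obsidian): bone=2 obsidian=1
After 4 (craft wall): bone=2 wall=2
After 5 (consume 2 wall): bone=2
After 6 (gather 2 sand): bone=2 sand=2
After 7 (consume 2 sand): bone=2
After 8 (consume 2 bone): (empty)
After 9 (gather 3 clay): clay=3
After 10 (craft dagger): clay=1 dagger=1
After 11 (consume 1 clay): dagger=1
After 12 (gather 2 obsidian): dagger=1 obsidian=2
After 13 (craft wall): dagger=1 obsidian=1 wall=2
After 14 (craft wall): dagger=1 wall=4
After 15 (consume 1 dagger): wall=4
After 16 (gather 1 clay): clay=1 wall=4
After 17 (gather 2 sand): clay=1 sand=2 wall=4
After 18 (consume 4 wall): clay=1 sand=2
After 19 (gather 3 bone): bone=3 clay=1 sand=2
After 20 (gather 1 clay): bone=3 clay=2 sand=2
After 21 (craft dagger): bone=3 dagger=1 sand=2
After 22 (gather 2 obsidian): bone=3 dagger=1 obsidian=2 sand=2

Answer: bone=3 dagger=1 obsidian=2 sand=2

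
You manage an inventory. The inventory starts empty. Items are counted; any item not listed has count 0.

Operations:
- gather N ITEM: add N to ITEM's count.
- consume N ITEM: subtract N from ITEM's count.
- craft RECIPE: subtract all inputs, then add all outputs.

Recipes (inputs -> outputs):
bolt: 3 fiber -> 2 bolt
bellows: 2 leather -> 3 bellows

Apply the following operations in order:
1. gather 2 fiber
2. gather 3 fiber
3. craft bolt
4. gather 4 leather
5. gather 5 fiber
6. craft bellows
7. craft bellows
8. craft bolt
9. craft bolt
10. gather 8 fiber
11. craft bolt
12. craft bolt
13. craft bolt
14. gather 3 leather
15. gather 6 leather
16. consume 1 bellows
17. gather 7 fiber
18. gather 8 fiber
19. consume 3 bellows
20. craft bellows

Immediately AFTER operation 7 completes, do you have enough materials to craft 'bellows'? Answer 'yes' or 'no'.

After 1 (gather 2 fiber): fiber=2
After 2 (gather 3 fiber): fiber=5
After 3 (craft bolt): bolt=2 fiber=2
After 4 (gather 4 leather): bolt=2 fiber=2 leather=4
After 5 (gather 5 fiber): bolt=2 fiber=7 leather=4
After 6 (craft bellows): bellows=3 bolt=2 fiber=7 leather=2
After 7 (craft bellows): bellows=6 bolt=2 fiber=7

Answer: no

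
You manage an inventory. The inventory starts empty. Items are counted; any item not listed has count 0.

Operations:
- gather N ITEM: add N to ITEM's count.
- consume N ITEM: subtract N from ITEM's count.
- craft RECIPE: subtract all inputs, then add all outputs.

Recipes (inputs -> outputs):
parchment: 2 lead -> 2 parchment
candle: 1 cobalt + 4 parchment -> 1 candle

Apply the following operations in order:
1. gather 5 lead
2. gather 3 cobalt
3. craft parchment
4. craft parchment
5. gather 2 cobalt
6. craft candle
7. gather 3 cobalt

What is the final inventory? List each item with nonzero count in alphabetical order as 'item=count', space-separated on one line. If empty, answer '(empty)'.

Answer: candle=1 cobalt=7 lead=1

Derivation:
After 1 (gather 5 lead): lead=5
After 2 (gather 3 cobalt): cobalt=3 lead=5
After 3 (craft parchment): cobalt=3 lead=3 parchment=2
After 4 (craft parchment): cobalt=3 lead=1 parchment=4
After 5 (gather 2 cobalt): cobalt=5 lead=1 parchment=4
After 6 (craft candle): candle=1 cobalt=4 lead=1
After 7 (gather 3 cobalt): candle=1 cobalt=7 lead=1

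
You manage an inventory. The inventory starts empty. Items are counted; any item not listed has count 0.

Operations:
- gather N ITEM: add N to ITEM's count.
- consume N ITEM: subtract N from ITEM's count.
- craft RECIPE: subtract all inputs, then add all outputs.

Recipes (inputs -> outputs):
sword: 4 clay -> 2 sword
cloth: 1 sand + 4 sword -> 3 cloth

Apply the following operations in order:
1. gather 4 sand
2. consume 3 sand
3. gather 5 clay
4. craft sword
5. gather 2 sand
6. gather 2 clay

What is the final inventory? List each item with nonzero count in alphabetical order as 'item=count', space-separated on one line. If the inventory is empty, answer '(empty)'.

Answer: clay=3 sand=3 sword=2

Derivation:
After 1 (gather 4 sand): sand=4
After 2 (consume 3 sand): sand=1
After 3 (gather 5 clay): clay=5 sand=1
After 4 (craft sword): clay=1 sand=1 sword=2
After 5 (gather 2 sand): clay=1 sand=3 sword=2
After 6 (gather 2 clay): clay=3 sand=3 sword=2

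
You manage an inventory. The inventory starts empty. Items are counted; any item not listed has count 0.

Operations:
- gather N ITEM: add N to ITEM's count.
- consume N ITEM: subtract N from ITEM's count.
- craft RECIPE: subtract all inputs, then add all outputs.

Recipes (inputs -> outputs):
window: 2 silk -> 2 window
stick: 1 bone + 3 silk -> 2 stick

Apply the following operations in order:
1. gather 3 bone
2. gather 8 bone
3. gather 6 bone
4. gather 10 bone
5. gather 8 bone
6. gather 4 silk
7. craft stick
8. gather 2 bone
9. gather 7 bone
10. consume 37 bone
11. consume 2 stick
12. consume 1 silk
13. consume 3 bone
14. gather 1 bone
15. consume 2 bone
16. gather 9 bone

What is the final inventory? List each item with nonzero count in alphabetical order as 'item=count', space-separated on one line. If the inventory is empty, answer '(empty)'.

Answer: bone=11

Derivation:
After 1 (gather 3 bone): bone=3
After 2 (gather 8 bone): bone=11
After 3 (gather 6 bone): bone=17
After 4 (gather 10 bone): bone=27
After 5 (gather 8 bone): bone=35
After 6 (gather 4 silk): bone=35 silk=4
After 7 (craft stick): bone=34 silk=1 stick=2
After 8 (gather 2 bone): bone=36 silk=1 stick=2
After 9 (gather 7 bone): bone=43 silk=1 stick=2
After 10 (consume 37 bone): bone=6 silk=1 stick=2
After 11 (consume 2 stick): bone=6 silk=1
After 12 (consume 1 silk): bone=6
After 13 (consume 3 bone): bone=3
After 14 (gather 1 bone): bone=4
After 15 (consume 2 bone): bone=2
After 16 (gather 9 bone): bone=11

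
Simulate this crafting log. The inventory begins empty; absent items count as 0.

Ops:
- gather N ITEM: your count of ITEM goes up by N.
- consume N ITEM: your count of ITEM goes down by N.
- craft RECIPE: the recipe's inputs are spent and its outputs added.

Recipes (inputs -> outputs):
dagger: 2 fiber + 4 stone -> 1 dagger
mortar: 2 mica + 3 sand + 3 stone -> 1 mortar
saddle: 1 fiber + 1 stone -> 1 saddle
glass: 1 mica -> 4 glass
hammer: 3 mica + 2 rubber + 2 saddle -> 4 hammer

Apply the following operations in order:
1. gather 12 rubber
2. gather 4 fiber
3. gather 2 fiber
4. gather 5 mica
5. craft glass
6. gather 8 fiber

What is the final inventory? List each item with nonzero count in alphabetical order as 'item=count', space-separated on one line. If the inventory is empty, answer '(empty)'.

After 1 (gather 12 rubber): rubber=12
After 2 (gather 4 fiber): fiber=4 rubber=12
After 3 (gather 2 fiber): fiber=6 rubber=12
After 4 (gather 5 mica): fiber=6 mica=5 rubber=12
After 5 (craft glass): fiber=6 glass=4 mica=4 rubber=12
After 6 (gather 8 fiber): fiber=14 glass=4 mica=4 rubber=12

Answer: fiber=14 glass=4 mica=4 rubber=12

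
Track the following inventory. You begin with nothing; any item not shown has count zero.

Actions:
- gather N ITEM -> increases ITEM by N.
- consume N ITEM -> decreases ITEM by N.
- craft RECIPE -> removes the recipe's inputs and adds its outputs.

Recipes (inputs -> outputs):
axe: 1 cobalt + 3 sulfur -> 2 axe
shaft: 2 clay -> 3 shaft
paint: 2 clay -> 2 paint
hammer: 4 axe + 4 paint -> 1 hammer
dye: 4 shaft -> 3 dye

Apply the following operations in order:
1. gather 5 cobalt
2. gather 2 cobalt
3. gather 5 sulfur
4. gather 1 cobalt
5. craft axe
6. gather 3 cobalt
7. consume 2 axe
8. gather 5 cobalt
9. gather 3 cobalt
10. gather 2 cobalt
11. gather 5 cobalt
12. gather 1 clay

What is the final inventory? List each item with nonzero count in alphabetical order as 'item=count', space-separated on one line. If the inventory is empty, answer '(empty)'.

Answer: clay=1 cobalt=25 sulfur=2

Derivation:
After 1 (gather 5 cobalt): cobalt=5
After 2 (gather 2 cobalt): cobalt=7
After 3 (gather 5 sulfur): cobalt=7 sulfur=5
After 4 (gather 1 cobalt): cobalt=8 sulfur=5
After 5 (craft axe): axe=2 cobalt=7 sulfur=2
After 6 (gather 3 cobalt): axe=2 cobalt=10 sulfur=2
After 7 (consume 2 axe): cobalt=10 sulfur=2
After 8 (gather 5 cobalt): cobalt=15 sulfur=2
After 9 (gather 3 cobalt): cobalt=18 sulfur=2
After 10 (gather 2 cobalt): cobalt=20 sulfur=2
After 11 (gather 5 cobalt): cobalt=25 sulfur=2
After 12 (gather 1 clay): clay=1 cobalt=25 sulfur=2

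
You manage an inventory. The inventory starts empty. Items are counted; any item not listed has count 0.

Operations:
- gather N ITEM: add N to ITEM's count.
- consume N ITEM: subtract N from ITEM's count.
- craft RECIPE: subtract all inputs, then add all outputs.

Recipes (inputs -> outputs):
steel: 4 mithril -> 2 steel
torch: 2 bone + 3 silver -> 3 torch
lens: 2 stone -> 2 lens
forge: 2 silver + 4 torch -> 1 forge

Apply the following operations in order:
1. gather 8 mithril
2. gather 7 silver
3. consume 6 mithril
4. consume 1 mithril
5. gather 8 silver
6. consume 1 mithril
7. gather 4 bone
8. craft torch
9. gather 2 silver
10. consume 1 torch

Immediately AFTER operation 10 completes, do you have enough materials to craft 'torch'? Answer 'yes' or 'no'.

After 1 (gather 8 mithril): mithril=8
After 2 (gather 7 silver): mithril=8 silver=7
After 3 (consume 6 mithril): mithril=2 silver=7
After 4 (consume 1 mithril): mithril=1 silver=7
After 5 (gather 8 silver): mithril=1 silver=15
After 6 (consume 1 mithril): silver=15
After 7 (gather 4 bone): bone=4 silver=15
After 8 (craft torch): bone=2 silver=12 torch=3
After 9 (gather 2 silver): bone=2 silver=14 torch=3
After 10 (consume 1 torch): bone=2 silver=14 torch=2

Answer: yes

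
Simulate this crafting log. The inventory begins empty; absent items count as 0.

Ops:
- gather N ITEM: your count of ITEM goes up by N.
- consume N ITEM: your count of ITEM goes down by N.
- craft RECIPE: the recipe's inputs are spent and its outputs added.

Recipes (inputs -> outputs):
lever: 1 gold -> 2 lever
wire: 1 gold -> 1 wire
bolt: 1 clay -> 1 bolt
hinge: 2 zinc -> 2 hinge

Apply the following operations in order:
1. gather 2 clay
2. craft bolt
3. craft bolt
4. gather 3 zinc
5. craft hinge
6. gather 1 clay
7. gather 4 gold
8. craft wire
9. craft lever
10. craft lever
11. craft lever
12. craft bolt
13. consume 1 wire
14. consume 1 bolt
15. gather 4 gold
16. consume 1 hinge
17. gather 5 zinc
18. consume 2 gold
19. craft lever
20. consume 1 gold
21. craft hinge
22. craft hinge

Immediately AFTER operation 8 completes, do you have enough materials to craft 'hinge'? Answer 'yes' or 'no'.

Answer: no

Derivation:
After 1 (gather 2 clay): clay=2
After 2 (craft bolt): bolt=1 clay=1
After 3 (craft bolt): bolt=2
After 4 (gather 3 zinc): bolt=2 zinc=3
After 5 (craft hinge): bolt=2 hinge=2 zinc=1
After 6 (gather 1 clay): bolt=2 clay=1 hinge=2 zinc=1
After 7 (gather 4 gold): bolt=2 clay=1 gold=4 hinge=2 zinc=1
After 8 (craft wire): bolt=2 clay=1 gold=3 hinge=2 wire=1 zinc=1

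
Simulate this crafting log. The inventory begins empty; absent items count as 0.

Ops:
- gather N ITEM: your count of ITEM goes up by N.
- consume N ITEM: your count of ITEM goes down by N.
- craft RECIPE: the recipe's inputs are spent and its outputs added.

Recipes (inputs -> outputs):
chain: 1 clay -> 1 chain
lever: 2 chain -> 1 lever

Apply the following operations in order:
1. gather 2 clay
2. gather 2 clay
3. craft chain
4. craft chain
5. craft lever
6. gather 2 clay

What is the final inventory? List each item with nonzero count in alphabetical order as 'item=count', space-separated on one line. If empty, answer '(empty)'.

After 1 (gather 2 clay): clay=2
After 2 (gather 2 clay): clay=4
After 3 (craft chain): chain=1 clay=3
After 4 (craft chain): chain=2 clay=2
After 5 (craft lever): clay=2 lever=1
After 6 (gather 2 clay): clay=4 lever=1

Answer: clay=4 lever=1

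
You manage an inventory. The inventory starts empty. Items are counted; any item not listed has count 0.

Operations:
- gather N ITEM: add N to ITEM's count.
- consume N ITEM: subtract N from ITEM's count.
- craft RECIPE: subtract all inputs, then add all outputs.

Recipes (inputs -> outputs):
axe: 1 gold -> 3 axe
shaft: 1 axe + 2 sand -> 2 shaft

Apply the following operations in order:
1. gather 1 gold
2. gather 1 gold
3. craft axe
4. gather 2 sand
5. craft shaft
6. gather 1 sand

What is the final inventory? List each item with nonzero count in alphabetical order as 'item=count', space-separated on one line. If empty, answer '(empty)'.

After 1 (gather 1 gold): gold=1
After 2 (gather 1 gold): gold=2
After 3 (craft axe): axe=3 gold=1
After 4 (gather 2 sand): axe=3 gold=1 sand=2
After 5 (craft shaft): axe=2 gold=1 shaft=2
After 6 (gather 1 sand): axe=2 gold=1 sand=1 shaft=2

Answer: axe=2 gold=1 sand=1 shaft=2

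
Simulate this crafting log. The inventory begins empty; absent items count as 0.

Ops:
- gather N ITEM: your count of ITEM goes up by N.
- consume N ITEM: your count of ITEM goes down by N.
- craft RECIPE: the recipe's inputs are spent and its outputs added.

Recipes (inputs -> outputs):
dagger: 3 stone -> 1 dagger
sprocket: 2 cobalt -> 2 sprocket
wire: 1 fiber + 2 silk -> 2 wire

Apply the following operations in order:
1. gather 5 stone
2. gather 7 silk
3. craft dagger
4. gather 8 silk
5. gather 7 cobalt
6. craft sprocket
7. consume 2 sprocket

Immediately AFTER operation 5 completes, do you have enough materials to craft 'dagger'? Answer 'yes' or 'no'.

After 1 (gather 5 stone): stone=5
After 2 (gather 7 silk): silk=7 stone=5
After 3 (craft dagger): dagger=1 silk=7 stone=2
After 4 (gather 8 silk): dagger=1 silk=15 stone=2
After 5 (gather 7 cobalt): cobalt=7 dagger=1 silk=15 stone=2

Answer: no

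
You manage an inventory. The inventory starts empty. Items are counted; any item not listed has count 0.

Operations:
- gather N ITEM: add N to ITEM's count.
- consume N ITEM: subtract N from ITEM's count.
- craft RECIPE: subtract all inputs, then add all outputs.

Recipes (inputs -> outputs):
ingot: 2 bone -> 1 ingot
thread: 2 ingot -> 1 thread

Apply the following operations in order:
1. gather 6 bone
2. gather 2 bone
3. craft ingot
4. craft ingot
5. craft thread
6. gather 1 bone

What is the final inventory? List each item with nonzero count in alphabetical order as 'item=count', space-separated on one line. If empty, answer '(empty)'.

After 1 (gather 6 bone): bone=6
After 2 (gather 2 bone): bone=8
After 3 (craft ingot): bone=6 ingot=1
After 4 (craft ingot): bone=4 ingot=2
After 5 (craft thread): bone=4 thread=1
After 6 (gather 1 bone): bone=5 thread=1

Answer: bone=5 thread=1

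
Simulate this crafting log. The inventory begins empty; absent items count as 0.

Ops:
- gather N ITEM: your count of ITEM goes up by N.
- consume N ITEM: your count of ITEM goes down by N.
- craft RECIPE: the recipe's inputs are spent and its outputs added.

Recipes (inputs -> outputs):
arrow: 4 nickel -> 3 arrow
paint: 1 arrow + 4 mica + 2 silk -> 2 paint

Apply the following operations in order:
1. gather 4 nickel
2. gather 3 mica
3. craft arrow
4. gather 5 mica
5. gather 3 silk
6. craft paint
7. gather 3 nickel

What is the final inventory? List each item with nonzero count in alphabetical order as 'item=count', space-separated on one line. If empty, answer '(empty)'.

Answer: arrow=2 mica=4 nickel=3 paint=2 silk=1

Derivation:
After 1 (gather 4 nickel): nickel=4
After 2 (gather 3 mica): mica=3 nickel=4
After 3 (craft arrow): arrow=3 mica=3
After 4 (gather 5 mica): arrow=3 mica=8
After 5 (gather 3 silk): arrow=3 mica=8 silk=3
After 6 (craft paint): arrow=2 mica=4 paint=2 silk=1
After 7 (gather 3 nickel): arrow=2 mica=4 nickel=3 paint=2 silk=1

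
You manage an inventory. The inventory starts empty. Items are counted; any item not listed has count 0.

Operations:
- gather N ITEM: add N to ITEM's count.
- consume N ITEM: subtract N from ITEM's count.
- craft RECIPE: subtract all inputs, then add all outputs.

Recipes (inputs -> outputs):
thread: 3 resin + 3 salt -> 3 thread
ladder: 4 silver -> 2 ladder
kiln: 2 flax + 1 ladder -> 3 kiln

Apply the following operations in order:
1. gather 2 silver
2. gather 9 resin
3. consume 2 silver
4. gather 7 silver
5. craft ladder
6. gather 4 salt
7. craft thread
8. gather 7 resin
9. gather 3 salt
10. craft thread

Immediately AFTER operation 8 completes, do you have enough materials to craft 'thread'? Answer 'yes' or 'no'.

Answer: no

Derivation:
After 1 (gather 2 silver): silver=2
After 2 (gather 9 resin): resin=9 silver=2
After 3 (consume 2 silver): resin=9
After 4 (gather 7 silver): resin=9 silver=7
After 5 (craft ladder): ladder=2 resin=9 silver=3
After 6 (gather 4 salt): ladder=2 resin=9 salt=4 silver=3
After 7 (craft thread): ladder=2 resin=6 salt=1 silver=3 thread=3
After 8 (gather 7 resin): ladder=2 resin=13 salt=1 silver=3 thread=3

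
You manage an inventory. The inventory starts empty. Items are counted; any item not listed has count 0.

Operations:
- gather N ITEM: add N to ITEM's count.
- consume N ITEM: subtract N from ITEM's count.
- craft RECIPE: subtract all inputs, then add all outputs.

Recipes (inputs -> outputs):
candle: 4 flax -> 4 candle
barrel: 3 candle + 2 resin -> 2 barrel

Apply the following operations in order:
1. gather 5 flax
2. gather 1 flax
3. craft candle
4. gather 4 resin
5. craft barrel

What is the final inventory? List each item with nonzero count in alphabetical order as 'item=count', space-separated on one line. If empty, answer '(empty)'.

After 1 (gather 5 flax): flax=5
After 2 (gather 1 flax): flax=6
After 3 (craft candle): candle=4 flax=2
After 4 (gather 4 resin): candle=4 flax=2 resin=4
After 5 (craft barrel): barrel=2 candle=1 flax=2 resin=2

Answer: barrel=2 candle=1 flax=2 resin=2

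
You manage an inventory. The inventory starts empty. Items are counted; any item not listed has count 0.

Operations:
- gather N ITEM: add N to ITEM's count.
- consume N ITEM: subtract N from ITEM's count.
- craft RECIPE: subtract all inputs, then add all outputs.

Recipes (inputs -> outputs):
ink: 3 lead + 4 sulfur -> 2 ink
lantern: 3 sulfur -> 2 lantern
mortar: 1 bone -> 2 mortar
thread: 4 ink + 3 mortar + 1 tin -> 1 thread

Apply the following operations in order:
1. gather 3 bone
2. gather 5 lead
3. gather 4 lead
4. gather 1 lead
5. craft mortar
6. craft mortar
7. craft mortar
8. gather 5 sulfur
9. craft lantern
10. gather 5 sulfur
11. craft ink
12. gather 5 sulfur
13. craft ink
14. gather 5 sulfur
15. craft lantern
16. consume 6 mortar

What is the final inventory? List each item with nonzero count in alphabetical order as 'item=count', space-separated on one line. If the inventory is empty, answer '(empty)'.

After 1 (gather 3 bone): bone=3
After 2 (gather 5 lead): bone=3 lead=5
After 3 (gather 4 lead): bone=3 lead=9
After 4 (gather 1 lead): bone=3 lead=10
After 5 (craft mortar): bone=2 lead=10 mortar=2
After 6 (craft mortar): bone=1 lead=10 mortar=4
After 7 (craft mortar): lead=10 mortar=6
After 8 (gather 5 sulfur): lead=10 mortar=6 sulfur=5
After 9 (craft lantern): lantern=2 lead=10 mortar=6 sulfur=2
After 10 (gather 5 sulfur): lantern=2 lead=10 mortar=6 sulfur=7
After 11 (craft ink): ink=2 lantern=2 lead=7 mortar=6 sulfur=3
After 12 (gather 5 sulfur): ink=2 lantern=2 lead=7 mortar=6 sulfur=8
After 13 (craft ink): ink=4 lantern=2 lead=4 mortar=6 sulfur=4
After 14 (gather 5 sulfur): ink=4 lantern=2 lead=4 mortar=6 sulfur=9
After 15 (craft lantern): ink=4 lantern=4 lead=4 mortar=6 sulfur=6
After 16 (consume 6 mortar): ink=4 lantern=4 lead=4 sulfur=6

Answer: ink=4 lantern=4 lead=4 sulfur=6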